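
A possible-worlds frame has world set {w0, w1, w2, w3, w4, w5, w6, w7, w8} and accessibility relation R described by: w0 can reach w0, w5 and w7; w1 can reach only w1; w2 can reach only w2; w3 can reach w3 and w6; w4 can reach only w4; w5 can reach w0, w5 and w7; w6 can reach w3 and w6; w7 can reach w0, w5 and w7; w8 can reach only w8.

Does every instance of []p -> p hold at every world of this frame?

Axiom T corresponds to the accessibility relation being reflexive.
Reflexive: yes — every world is R-related to itself.

Yes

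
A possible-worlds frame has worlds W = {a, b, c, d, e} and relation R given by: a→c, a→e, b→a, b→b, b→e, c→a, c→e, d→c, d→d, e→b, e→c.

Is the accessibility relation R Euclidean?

No

Euclidean: no — b R e and b R a, but not e R a.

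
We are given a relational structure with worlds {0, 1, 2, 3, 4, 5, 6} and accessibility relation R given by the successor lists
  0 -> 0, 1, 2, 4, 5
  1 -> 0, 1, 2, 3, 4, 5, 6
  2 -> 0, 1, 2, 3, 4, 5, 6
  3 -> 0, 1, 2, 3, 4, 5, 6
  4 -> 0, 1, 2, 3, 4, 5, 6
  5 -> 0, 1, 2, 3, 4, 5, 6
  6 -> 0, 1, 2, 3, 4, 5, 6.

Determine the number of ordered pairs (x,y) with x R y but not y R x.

2

Enumerating: (3,0), (6,0).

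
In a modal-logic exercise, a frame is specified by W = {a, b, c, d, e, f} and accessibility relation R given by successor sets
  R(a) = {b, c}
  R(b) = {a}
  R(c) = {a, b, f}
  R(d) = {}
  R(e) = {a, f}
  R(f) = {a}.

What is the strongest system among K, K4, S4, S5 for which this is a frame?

Transitive (axiom 4): no — a R c and c R f, but not a R f.
Reflexive (axiom T): no — a is not related to itself.
Euclidean (axiom 5): no — a R b and a R c, but not b R c.
So F validates K; K4 would additionally require R to be transitive. The strongest is K.

K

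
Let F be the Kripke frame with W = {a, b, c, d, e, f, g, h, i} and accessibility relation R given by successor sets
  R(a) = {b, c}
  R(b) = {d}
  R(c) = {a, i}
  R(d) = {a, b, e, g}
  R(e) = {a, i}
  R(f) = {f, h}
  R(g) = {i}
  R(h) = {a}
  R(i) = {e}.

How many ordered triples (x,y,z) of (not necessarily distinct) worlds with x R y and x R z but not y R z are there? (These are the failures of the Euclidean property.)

Enumerating: (a,b,b), (a,b,c), (a,c,b), (a,c,c), (b,d,d), (c,a,a), (c,a,i), (c,i,a), (c,i,i), (d,a,a), (d,a,e), (d,a,g), … and 20 more.
Total: 32.

32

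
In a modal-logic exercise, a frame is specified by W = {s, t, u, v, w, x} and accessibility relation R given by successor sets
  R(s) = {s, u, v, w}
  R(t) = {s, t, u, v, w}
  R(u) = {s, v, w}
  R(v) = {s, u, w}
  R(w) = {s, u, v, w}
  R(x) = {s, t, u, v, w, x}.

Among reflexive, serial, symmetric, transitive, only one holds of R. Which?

Reflexive: no — u is not related to itself.
Serial: yes — every world has a successor (e.g. s R s).
Symmetric: no — t R s but not s R t.
Transitive: no — u R s and s R u, but not u R u.
Only serial holds.

serial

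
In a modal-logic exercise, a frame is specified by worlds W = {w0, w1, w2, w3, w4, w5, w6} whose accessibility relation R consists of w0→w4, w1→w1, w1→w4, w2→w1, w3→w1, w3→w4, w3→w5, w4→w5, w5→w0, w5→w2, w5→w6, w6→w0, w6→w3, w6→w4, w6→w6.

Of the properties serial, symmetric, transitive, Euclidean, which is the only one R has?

serial

Serial: yes — every world has a successor (e.g. w0 R w4).
Symmetric: no — w0 R w4 but not w4 R w0.
Transitive: no — w0 R w4 and w4 R w5, but not w0 R w5.
Euclidean: no — w3 R w1 and w3 R w5, but not w1 R w5.
Only serial holds.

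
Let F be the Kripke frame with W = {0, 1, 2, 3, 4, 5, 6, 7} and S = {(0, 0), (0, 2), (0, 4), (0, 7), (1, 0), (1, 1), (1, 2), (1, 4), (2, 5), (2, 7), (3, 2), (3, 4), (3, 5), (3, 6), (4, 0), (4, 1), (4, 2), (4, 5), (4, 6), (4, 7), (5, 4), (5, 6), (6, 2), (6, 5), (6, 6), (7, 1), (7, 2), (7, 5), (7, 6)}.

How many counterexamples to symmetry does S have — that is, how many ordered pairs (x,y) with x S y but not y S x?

16

Enumerating: (0,2), (0,7), (1,0), (1,2), (2,5), (3,2), (3,4), (3,5), (3,6), (4,2), (4,6), (4,7), (6,2), (7,1), (7,5), (7,6).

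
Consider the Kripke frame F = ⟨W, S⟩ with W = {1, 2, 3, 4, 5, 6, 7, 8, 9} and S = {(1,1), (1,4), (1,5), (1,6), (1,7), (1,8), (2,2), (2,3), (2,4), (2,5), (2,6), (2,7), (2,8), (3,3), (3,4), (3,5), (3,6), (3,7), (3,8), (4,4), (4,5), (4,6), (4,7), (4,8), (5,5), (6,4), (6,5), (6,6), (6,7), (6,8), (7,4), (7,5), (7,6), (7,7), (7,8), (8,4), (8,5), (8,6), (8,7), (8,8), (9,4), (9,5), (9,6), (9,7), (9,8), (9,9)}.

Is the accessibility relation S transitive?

Transitive: yes — every two-step S-path is closed by a direct edge.

Yes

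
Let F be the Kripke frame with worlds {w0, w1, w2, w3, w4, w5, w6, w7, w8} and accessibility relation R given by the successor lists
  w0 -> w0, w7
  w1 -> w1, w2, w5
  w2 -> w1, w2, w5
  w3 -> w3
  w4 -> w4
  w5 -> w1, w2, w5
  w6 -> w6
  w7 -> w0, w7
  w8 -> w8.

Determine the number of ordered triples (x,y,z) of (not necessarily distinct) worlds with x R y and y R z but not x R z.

R is transitive; there are no such tuples.

0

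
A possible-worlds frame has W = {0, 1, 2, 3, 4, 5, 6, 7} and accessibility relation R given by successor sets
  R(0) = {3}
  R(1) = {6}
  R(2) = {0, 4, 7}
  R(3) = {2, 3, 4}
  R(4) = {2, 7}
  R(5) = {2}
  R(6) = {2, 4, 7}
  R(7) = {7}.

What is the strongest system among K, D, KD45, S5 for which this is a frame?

D

Serial (axiom D): yes — every world has a successor (e.g. 0 R 3).
Euclidean (axiom 5): no — 2 R 0 and 2 R 4, but not 0 R 4.
Transitive (axiom 4): no — 0 R 3 and 3 R 2, but not 0 R 2.
Reflexive (axiom T): no — 0 is not related to itself.
So F validates K, D; KD45 would additionally require R to be Euclidean and transitive. The strongest is D.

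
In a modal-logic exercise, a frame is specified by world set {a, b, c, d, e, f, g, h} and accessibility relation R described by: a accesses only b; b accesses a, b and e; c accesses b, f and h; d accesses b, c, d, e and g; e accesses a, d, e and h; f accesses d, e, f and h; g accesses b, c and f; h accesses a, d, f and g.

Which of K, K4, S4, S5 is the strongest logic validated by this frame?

K

Transitive (axiom 4): no — a R b and b R e, but not a R e.
Reflexive (axiom T): no — a is not related to itself.
Euclidean (axiom 5): no — b R a and b R e, but not a R e.
So F validates K; K4 would additionally require R to be transitive. The strongest is K.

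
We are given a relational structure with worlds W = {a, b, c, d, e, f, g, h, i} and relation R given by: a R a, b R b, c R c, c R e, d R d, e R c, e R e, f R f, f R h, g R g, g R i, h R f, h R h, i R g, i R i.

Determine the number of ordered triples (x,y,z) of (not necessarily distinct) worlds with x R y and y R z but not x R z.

R is transitive; there are no such tuples.

0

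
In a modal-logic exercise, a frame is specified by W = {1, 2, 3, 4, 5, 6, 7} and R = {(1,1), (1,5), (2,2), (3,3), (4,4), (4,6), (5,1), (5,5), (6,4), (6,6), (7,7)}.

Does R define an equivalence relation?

Reflexive: yes — every world is R-related to itself.
Symmetric: yes — every pair in R has its reverse in R.
Transitive: yes — every two-step R-path is closed by a direct edge.
So R is an equivalence relation.

Yes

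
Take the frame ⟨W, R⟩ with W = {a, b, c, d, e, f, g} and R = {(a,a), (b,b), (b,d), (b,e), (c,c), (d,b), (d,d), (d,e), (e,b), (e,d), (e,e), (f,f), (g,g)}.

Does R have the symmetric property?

Symmetric: yes — every pair in R has its reverse in R.

Yes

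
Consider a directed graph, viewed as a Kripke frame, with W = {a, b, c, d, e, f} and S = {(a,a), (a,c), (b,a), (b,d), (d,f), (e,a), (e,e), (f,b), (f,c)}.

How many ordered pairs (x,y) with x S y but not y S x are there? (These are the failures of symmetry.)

Enumerating: (a,c), (b,a), (b,d), (d,f), (e,a), (f,b), (f,c).

7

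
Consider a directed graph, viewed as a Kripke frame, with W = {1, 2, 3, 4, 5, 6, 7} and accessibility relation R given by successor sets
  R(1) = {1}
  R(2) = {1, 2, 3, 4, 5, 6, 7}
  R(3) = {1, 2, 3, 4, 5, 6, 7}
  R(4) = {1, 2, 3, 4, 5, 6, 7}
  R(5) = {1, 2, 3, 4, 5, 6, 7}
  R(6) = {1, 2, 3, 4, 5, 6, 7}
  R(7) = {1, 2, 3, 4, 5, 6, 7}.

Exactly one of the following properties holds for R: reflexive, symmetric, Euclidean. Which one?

Reflexive: yes — every world is R-related to itself.
Symmetric: no — 2 R 1 but not 1 R 2.
Euclidean: no — 2 R 1 and 2 R 3, but not 1 R 3.
Only reflexive holds.

reflexive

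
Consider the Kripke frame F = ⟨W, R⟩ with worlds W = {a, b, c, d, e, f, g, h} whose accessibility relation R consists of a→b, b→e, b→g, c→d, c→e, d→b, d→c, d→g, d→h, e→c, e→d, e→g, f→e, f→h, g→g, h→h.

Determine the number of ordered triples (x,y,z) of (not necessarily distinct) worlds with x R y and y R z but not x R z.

Enumerating: (a,b,e), (a,b,g), (b,e,c), (b,e,d), (c,d,b), (c,d,c), (c,d,g), (c,d,h), (c,e,c), (c,e,g), (d,b,e), (d,c,d), … and 7 more.
Total: 19.

19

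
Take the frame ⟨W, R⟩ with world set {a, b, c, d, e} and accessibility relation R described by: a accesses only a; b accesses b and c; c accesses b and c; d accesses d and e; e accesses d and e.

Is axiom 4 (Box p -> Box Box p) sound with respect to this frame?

Axiom 4 corresponds to the accessibility relation being transitive.
Transitive: yes — every two-step R-path is closed by a direct edge.

Yes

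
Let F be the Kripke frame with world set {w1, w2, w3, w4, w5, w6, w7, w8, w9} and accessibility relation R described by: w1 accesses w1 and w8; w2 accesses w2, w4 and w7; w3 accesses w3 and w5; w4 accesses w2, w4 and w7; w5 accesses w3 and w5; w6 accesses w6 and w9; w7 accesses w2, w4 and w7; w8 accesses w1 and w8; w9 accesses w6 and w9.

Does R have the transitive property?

Transitive: yes — every two-step R-path is closed by a direct edge.

Yes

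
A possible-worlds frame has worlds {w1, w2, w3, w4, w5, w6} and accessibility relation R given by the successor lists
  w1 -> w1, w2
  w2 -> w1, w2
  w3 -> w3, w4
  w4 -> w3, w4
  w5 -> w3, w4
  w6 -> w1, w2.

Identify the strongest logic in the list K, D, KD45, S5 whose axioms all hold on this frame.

Serial (axiom D): yes — every world has a successor (e.g. w1 R w1).
Euclidean (axiom 5): yes — any two successors of a common world are R-related.
Transitive (axiom 4): yes — every two-step R-path is closed by a direct edge.
Reflexive (axiom T): no — w5 is not related to itself.
So F validates K, D, KD45; S5 would additionally require R to be reflexive. The strongest is KD45.

KD45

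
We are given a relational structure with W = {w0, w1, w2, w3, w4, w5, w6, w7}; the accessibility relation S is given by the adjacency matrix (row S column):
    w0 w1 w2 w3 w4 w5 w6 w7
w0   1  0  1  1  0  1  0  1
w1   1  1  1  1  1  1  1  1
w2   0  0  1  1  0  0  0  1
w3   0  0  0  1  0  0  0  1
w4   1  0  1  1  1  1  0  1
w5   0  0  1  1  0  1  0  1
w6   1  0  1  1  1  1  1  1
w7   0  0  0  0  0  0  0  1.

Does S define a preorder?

Reflexive: yes — every world is S-related to itself.
Transitive: yes — every two-step S-path is closed by a direct edge.
So S is a preorder.

Yes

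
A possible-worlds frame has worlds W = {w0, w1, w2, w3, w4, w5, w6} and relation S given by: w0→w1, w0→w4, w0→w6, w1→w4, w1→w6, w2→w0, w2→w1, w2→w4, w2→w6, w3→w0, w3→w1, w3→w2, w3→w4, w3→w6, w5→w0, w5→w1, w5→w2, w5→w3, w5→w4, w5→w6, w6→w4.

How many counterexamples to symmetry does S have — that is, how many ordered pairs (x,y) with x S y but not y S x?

Enumerating: (w0,w1), (w0,w4), (w0,w6), (w1,w4), (w1,w6), (w2,w0), (w2,w1), (w2,w4), (w2,w6), (w3,w0), (w3,w1), (w3,w2), … and 9 more.
Total: 21.

21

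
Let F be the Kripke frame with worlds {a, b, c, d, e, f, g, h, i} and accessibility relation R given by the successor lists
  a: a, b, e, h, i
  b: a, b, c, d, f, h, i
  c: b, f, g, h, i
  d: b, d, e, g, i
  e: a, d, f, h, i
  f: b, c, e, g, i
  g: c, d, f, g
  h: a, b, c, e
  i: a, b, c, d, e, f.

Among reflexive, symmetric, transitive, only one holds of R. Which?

Reflexive: no — c is not related to itself.
Symmetric: yes — every pair in R has its reverse in R.
Transitive: no — a R b and b R c, but not a R c.
Only symmetric holds.

symmetric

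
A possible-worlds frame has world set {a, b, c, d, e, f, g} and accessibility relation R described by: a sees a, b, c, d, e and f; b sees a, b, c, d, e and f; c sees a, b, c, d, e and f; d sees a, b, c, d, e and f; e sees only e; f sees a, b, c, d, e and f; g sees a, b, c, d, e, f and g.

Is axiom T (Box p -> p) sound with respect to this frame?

Yes

By correspondence theory, T is valid on a frame iff R is reflexive.
Reflexive: yes — every world is R-related to itself.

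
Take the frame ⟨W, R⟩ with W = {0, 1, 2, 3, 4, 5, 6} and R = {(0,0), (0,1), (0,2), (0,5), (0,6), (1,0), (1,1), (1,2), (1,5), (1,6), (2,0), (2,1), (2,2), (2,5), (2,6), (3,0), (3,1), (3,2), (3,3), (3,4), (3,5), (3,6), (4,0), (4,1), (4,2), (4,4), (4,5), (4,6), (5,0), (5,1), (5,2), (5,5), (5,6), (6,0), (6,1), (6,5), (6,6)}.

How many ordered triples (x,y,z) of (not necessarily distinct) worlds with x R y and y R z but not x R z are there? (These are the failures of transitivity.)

3

Enumerating: (6,0,2), (6,1,2), (6,5,2).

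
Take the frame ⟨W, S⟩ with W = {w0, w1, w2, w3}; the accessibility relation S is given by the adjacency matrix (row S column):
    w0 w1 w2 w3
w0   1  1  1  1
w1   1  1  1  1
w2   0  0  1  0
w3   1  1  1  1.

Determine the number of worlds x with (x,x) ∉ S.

S is reflexive; there are no such worlds.

0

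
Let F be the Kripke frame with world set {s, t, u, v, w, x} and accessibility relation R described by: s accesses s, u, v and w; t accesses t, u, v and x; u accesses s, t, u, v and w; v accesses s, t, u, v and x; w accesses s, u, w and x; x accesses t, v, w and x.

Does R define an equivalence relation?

Reflexive: yes — every world is R-related to itself.
Symmetric: yes — every pair in R has its reverse in R.
Transitive: no — s R u and u R t, but not s R t.
So R is not an equivalence relation.

No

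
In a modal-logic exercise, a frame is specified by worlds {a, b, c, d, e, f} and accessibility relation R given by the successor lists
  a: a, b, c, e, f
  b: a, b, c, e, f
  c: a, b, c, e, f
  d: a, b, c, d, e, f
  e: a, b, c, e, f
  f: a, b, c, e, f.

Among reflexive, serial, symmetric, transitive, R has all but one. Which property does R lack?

symmetric

Reflexive: yes — every world is R-related to itself.
Serial: yes — every world has a successor (e.g. a R a).
Symmetric: no — d R a but not a R d.
Transitive: yes — every two-step R-path is closed by a direct edge.
Only symmetric fails.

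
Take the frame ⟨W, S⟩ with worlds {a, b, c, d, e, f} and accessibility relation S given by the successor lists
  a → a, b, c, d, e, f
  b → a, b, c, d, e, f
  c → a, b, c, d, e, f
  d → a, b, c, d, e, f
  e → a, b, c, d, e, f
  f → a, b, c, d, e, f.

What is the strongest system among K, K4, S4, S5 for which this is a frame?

S5

Transitive (axiom 4): yes — every two-step S-path is closed by a direct edge.
Reflexive (axiom T): yes — every world is S-related to itself.
Euclidean (axiom 5): yes — any two successors of a common world are S-related.
So F validates K, K4, S4, S5. The strongest is S5.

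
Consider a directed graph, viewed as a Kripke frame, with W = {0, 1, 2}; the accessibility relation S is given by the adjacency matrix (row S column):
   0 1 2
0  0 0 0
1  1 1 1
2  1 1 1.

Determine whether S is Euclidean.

No

Euclidean: no — 1 S 0 and 1 S 2, but not 0 S 2.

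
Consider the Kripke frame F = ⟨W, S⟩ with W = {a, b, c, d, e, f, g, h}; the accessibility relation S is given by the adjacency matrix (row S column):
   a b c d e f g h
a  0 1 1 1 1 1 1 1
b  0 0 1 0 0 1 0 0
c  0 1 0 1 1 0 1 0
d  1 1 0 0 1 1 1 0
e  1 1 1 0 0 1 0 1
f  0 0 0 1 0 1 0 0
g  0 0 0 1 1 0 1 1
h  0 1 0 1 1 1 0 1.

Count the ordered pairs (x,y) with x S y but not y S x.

17

Enumerating: (a,b), (a,c), (a,f), (a,g), (a,h), (b,f), (c,d), (c,g), (d,b), (d,e), (e,b), (e,f), (g,e), (g,h), (h,b), (h,d), (h,f).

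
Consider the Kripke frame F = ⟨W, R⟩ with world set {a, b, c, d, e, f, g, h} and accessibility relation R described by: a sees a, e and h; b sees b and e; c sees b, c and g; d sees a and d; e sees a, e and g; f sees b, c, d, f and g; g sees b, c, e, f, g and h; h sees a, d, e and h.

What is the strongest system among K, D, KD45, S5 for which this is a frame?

Serial (axiom D): yes — every world has a successor (e.g. a R a).
Euclidean (axiom 5): no — a R e and a R h, but not e R h.
Transitive (axiom 4): no — a R e and e R g, but not a R g.
Reflexive (axiom T): yes — every world is R-related to itself.
So F validates K, D; KD45 would additionally require R to be Euclidean and transitive. The strongest is D.

D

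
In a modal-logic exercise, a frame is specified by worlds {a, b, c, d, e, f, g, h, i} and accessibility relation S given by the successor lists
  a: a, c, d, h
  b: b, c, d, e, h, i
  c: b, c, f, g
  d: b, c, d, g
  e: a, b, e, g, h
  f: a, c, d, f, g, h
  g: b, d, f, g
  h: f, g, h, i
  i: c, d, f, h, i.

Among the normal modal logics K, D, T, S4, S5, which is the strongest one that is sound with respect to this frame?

Serial (axiom D): yes — every world has a successor (e.g. a S a).
Reflexive (axiom T): yes — every world is S-related to itself.
Transitive (axiom 4): no — a S c and c S b, but not a S b.
Euclidean (axiom 5): no — a S c and a S d, but not c S d.
So F validates K, D, T; S4 would additionally require S to be transitive. The strongest is T.

T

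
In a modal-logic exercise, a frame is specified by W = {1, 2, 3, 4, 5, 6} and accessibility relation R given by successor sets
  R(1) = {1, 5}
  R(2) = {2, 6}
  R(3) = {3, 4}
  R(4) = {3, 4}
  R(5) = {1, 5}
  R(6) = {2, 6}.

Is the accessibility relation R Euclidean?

Euclidean: yes — any two successors of a common world are R-related.

Yes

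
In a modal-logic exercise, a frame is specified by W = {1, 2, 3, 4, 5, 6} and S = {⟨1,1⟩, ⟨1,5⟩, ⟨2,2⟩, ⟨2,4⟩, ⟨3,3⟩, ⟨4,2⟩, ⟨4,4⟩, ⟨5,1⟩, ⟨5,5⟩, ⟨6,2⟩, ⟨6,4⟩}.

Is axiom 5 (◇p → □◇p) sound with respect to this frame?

Yes

By correspondence theory, 5 is valid on a frame iff S is Euclidean.
Euclidean: yes — any two successors of a common world are S-related.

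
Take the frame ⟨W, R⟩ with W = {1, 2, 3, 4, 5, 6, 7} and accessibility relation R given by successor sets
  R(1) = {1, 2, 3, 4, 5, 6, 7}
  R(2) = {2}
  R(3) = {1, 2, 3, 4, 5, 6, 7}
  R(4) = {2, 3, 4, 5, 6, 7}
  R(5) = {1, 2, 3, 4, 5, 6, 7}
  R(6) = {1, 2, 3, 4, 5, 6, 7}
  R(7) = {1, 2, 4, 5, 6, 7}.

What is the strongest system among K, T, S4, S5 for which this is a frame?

T

Reflexive (axiom T): yes — every world is R-related to itself.
Transitive (axiom 4): no — 4 R 3 and 3 R 1, but not 4 R 1.
Euclidean (axiom 5): no — 1 R 2 and 1 R 3, but not 2 R 3.
So F validates K, T; S4 would additionally require R to be transitive. The strongest is T.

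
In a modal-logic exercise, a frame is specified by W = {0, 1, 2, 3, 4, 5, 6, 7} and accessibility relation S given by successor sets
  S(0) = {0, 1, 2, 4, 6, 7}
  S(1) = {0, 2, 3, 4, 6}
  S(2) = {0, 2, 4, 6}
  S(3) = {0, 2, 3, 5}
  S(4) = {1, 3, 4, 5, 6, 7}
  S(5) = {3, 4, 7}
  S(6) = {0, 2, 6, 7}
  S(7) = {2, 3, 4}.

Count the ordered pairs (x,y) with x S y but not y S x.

Enumerating: (0,4), (0,7), (1,2), (1,3), (1,6), (2,4), (3,0), (3,2), (4,3), (4,6), (5,7), (6,7), (7,2), (7,3).

14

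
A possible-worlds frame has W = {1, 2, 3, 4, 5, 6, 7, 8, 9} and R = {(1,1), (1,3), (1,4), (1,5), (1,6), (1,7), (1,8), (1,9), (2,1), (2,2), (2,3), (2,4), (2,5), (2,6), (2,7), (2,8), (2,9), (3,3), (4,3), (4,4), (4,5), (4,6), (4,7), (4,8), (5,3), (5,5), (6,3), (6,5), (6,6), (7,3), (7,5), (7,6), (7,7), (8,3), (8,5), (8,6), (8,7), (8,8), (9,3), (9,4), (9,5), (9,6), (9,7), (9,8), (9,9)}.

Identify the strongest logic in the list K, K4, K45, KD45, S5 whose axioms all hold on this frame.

Transitive (axiom 4): yes — every two-step R-path is closed by a direct edge.
Euclidean (axiom 5): no — 1 R 3 and 1 R 4, but not 3 R 4.
Serial (axiom D): yes — every world has a successor (e.g. 1 R 1).
Reflexive (axiom T): yes — every world is R-related to itself.
So F validates K, K4; K45 would additionally require R to be Euclidean. The strongest is K4.

K4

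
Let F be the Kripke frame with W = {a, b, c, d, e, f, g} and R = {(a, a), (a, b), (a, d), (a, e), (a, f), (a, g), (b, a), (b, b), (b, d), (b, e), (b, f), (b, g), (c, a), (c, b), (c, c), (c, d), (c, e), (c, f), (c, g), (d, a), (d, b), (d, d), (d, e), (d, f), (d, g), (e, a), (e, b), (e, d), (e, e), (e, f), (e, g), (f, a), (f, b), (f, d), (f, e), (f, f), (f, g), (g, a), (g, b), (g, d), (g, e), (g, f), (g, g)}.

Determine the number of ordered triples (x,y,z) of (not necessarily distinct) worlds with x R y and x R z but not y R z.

Enumerating: (c,a,c), (c,b,c), (c,d,c), (c,e,c), (c,f,c), (c,g,c).

6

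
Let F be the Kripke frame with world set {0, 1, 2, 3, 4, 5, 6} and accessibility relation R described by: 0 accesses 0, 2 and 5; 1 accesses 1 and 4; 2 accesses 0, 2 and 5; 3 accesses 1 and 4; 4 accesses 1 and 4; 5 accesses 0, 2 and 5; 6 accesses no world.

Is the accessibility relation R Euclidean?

Euclidean: yes — any two successors of a common world are R-related.

Yes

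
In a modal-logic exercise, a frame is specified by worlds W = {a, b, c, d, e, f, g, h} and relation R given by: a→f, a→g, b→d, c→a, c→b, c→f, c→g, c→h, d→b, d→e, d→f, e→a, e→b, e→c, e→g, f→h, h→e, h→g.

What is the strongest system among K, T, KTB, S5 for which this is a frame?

Reflexive (axiom T): no — a is not related to itself.
Symmetric (axiom B): no — a R f but not f R a.
Euclidean (axiom 5): no — a R f and a R g, but not f R g.
So F validates K; T would additionally require R to be reflexive. The strongest is K.

K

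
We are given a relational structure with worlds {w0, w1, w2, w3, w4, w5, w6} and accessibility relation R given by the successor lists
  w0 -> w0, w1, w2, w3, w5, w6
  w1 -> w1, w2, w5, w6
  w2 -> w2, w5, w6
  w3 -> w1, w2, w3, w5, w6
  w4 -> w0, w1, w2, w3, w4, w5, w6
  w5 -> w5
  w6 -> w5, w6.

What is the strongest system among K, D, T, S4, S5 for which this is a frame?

S4

Serial (axiom D): yes — every world has a successor (e.g. w0 R w0).
Reflexive (axiom T): yes — every world is R-related to itself.
Transitive (axiom 4): yes — every two-step R-path is closed by a direct edge.
Euclidean (axiom 5): no — w0 R w1 and w0 R w3, but not w1 R w3.
So F validates K, D, T, S4; S5 would additionally require R to be Euclidean. The strongest is S4.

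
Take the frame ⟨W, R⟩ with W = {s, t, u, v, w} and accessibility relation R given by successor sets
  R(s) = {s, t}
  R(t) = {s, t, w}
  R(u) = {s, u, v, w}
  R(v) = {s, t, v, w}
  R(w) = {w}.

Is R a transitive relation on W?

Transitive: no — s R t and t R w, but not s R w.

No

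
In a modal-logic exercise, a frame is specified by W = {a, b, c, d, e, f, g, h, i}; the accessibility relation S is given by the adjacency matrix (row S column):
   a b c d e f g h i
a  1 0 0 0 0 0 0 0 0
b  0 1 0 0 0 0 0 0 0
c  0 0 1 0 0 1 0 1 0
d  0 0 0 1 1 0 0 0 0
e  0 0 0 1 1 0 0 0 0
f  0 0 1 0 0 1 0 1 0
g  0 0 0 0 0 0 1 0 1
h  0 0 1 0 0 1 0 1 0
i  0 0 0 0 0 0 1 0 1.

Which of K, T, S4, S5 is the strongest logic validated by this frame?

S5

Reflexive (axiom T): yes — every world is S-related to itself.
Transitive (axiom 4): yes — every two-step S-path is closed by a direct edge.
Euclidean (axiom 5): yes — any two successors of a common world are S-related.
So F validates K, T, S4, S5. The strongest is S5.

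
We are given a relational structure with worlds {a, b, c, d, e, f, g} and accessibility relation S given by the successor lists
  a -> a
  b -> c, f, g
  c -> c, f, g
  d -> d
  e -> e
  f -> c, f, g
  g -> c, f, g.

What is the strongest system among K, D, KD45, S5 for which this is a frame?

Serial (axiom D): yes — every world has a successor (e.g. a S a).
Euclidean (axiom 5): yes — any two successors of a common world are S-related.
Transitive (axiom 4): yes — every two-step S-path is closed by a direct edge.
Reflexive (axiom T): no — b is not related to itself.
So F validates K, D, KD45; S5 would additionally require S to be reflexive. The strongest is KD45.

KD45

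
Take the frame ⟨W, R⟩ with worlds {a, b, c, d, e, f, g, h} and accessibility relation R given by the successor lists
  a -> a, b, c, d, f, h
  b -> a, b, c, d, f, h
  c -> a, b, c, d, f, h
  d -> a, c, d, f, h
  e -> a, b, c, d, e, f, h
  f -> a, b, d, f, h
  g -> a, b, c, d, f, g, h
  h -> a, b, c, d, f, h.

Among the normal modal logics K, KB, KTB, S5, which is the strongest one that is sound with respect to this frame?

Symmetric (axiom B): no — b R d but not d R b.
Reflexive (axiom T): yes — every world is R-related to itself.
Euclidean (axiom 5): no — a R d and a R b, but not d R b.
So F validates K; KB would additionally require R to be symmetric. The strongest is K.

K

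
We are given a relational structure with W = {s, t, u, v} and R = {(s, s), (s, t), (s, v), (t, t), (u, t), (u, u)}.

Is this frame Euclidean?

Euclidean: no — s R t and s R v, but not t R v.

No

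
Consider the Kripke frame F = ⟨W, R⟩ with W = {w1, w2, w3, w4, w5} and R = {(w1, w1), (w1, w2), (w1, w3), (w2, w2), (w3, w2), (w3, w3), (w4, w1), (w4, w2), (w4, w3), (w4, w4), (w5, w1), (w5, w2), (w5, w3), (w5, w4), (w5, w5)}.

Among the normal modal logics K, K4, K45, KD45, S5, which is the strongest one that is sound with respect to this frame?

K4

Transitive (axiom 4): yes — every two-step R-path is closed by a direct edge.
Euclidean (axiom 5): no — w1 R w2 and w1 R w3, but not w2 R w3.
Serial (axiom D): yes — every world has a successor (e.g. w1 R w1).
Reflexive (axiom T): yes — every world is R-related to itself.
So F validates K, K4; K45 would additionally require R to be Euclidean. The strongest is K4.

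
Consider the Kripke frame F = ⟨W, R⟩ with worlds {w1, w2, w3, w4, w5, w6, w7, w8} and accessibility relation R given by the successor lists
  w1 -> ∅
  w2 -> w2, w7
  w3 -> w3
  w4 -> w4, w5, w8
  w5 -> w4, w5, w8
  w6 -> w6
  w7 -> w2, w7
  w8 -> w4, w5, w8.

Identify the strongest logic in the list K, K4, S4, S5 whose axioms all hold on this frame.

Transitive (axiom 4): yes — every two-step R-path is closed by a direct edge.
Reflexive (axiom T): no — w1 is not related to itself.
Euclidean (axiom 5): yes — any two successors of a common world are R-related.
So F validates K, K4; S4 would additionally require R to be reflexive. The strongest is K4.

K4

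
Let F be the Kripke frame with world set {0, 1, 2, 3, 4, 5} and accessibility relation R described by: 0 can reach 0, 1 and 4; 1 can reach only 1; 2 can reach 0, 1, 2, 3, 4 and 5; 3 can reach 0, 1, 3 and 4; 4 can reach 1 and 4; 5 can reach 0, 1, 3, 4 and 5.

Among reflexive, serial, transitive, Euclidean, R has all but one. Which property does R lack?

Euclidean

Reflexive: yes — every world is R-related to itself.
Serial: yes — every world has a successor (e.g. 0 R 0).
Transitive: yes — every two-step R-path is closed by a direct edge.
Euclidean: no — 0 R 1 and 0 R 4, but not 1 R 4.
Only Euclidean fails.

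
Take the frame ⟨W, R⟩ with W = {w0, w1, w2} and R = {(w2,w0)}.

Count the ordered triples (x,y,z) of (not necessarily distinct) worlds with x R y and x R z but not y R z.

1

Enumerating: (w2,w0,w0).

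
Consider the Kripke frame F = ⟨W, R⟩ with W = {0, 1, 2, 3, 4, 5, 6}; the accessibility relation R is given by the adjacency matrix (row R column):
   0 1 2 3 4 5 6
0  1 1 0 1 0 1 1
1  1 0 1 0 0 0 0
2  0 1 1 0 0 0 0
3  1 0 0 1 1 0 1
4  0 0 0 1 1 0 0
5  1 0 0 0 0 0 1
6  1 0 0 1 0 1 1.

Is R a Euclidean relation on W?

Euclidean: no — 0 R 1 and 0 R 3, but not 1 R 3.

No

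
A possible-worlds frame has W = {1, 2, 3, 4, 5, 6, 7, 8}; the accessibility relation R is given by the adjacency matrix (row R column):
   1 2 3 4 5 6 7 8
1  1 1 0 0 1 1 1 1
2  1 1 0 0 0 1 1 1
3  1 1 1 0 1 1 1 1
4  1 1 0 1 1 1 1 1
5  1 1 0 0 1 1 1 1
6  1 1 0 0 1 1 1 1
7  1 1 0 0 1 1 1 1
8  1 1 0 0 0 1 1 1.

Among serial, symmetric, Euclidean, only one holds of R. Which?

Serial: yes — every world has a successor (e.g. 1 R 1).
Symmetric: no — 3 R 1 but not 1 R 3.
Euclidean: no — 1 R 2 and 1 R 5, but not 2 R 5.
Only serial holds.

serial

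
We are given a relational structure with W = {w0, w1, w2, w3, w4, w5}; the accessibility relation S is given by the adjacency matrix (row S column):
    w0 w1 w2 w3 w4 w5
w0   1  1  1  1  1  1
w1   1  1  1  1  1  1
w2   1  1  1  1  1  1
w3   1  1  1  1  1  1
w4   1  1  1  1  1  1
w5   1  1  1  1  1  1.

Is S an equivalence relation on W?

Reflexive: yes — every world is S-related to itself.
Symmetric: yes — every pair in S has its reverse in S.
Transitive: yes — every two-step S-path is closed by a direct edge.
So S is an equivalence relation.

Yes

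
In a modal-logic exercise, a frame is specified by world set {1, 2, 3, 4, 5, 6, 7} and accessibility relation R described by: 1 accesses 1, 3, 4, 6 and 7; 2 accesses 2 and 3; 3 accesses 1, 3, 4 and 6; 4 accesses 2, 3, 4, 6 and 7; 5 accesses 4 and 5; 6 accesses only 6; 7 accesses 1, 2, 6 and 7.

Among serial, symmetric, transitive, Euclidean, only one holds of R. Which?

Serial: yes — every world has a successor (e.g. 1 R 1).
Symmetric: no — 1 R 4 but not 4 R 1.
Transitive: no — 1 R 4 and 4 R 2, but not 1 R 2.
Euclidean: no — 1 R 3 and 1 R 7, but not 3 R 7.
Only serial holds.

serial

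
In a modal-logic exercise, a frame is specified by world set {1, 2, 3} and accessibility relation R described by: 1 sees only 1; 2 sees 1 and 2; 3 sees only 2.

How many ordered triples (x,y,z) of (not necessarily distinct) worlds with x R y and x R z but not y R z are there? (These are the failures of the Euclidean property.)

1

Enumerating: (2,1,2).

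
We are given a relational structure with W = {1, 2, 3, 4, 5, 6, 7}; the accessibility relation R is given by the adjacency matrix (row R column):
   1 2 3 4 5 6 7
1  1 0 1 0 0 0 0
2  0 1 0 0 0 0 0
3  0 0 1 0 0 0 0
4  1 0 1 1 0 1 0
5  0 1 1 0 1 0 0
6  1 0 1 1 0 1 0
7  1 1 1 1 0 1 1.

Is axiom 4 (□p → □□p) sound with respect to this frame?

By correspondence theory, 4 is valid on a frame iff R is transitive.
Transitive: yes — every two-step R-path is closed by a direct edge.

Yes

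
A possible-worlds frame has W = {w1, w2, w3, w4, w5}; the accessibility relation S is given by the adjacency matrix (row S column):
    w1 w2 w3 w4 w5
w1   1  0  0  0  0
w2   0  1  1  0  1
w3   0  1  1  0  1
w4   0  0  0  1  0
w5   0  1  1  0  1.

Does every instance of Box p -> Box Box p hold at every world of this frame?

Yes

The schema 4 characterises exactly the transitive frames.
Transitive: yes — every two-step S-path is closed by a direct edge.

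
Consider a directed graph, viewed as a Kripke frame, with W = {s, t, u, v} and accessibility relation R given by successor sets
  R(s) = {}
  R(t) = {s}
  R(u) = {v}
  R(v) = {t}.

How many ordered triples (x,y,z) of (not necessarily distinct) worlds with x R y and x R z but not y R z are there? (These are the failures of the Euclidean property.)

3

Enumerating: (t,s,s), (u,v,v), (v,t,t).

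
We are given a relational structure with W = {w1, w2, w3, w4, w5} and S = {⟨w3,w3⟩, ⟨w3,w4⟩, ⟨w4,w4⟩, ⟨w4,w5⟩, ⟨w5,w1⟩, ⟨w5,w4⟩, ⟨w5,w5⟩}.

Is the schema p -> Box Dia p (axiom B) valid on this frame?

By correspondence theory, B is valid on a frame iff S is symmetric.
Symmetric: no — w3 S w4 but not w4 S w3.

No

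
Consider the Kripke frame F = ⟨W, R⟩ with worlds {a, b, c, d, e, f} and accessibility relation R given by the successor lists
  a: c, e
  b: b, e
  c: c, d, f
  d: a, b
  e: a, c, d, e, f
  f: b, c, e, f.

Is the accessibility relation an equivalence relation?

Reflexive: no — a is not related to itself.
Symmetric: no — a R c but not c R a.
Transitive: no — a R c and c R d, but not a R d.
So R is not an equivalence relation.

No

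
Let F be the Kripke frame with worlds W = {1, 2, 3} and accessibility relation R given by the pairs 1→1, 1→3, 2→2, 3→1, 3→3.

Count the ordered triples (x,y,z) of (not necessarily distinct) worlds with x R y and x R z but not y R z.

R is Euclidean; there are no such tuples.

0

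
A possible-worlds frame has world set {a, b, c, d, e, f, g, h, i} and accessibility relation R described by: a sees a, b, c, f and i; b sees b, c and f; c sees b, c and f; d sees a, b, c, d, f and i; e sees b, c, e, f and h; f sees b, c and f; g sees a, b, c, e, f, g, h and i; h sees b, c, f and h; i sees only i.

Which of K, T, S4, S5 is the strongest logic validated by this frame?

Reflexive (axiom T): yes — every world is R-related to itself.
Transitive (axiom 4): yes — every two-step R-path is closed by a direct edge.
Euclidean (axiom 5): no — a R b and a R i, but not b R i.
So F validates K, T, S4; S5 would additionally require R to be Euclidean. The strongest is S4.

S4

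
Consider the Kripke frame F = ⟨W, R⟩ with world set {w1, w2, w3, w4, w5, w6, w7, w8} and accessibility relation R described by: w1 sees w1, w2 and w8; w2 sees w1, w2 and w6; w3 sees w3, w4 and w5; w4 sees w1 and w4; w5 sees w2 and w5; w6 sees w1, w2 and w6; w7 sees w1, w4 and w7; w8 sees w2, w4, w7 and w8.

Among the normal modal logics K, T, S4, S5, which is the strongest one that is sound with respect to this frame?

T

Reflexive (axiom T): yes — every world is R-related to itself.
Transitive (axiom 4): no — w1 R w2 and w2 R w6, but not w1 R w6.
Euclidean (axiom 5): no — w1 R w2 and w1 R w8, but not w2 R w8.
So F validates K, T; S4 would additionally require R to be transitive. The strongest is T.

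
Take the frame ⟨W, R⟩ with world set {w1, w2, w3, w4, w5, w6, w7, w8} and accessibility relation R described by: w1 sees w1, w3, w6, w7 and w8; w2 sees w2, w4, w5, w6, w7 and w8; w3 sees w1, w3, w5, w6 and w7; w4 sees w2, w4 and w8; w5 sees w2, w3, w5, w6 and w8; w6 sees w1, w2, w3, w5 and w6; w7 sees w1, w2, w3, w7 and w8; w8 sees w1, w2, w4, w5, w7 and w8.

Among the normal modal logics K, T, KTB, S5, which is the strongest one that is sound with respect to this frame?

Reflexive (axiom T): yes — every world is R-related to itself.
Symmetric (axiom B): yes — every pair in R has its reverse in R.
Euclidean (axiom 5): no — w1 R w3 and w1 R w8, but not w3 R w8.
So F validates K, T, KTB; S5 would additionally require R to be Euclidean. The strongest is KTB.

KTB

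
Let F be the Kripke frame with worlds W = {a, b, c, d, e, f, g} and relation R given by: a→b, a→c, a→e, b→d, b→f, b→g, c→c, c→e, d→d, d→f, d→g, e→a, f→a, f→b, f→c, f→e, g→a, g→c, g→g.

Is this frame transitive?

Transitive: no — a R b and b R d, but not a R d.

No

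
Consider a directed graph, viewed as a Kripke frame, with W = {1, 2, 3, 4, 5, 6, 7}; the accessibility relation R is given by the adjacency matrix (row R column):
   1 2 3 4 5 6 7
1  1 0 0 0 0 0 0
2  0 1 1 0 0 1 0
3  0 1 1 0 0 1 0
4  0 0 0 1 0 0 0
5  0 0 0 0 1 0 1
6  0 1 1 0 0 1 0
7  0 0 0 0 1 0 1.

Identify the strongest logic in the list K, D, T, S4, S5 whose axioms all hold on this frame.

Serial (axiom D): yes — every world has a successor (e.g. 1 R 1).
Reflexive (axiom T): yes — every world is R-related to itself.
Transitive (axiom 4): yes — every two-step R-path is closed by a direct edge.
Euclidean (axiom 5): yes — any two successors of a common world are R-related.
So F validates K, D, T, S4, S5. The strongest is S5.

S5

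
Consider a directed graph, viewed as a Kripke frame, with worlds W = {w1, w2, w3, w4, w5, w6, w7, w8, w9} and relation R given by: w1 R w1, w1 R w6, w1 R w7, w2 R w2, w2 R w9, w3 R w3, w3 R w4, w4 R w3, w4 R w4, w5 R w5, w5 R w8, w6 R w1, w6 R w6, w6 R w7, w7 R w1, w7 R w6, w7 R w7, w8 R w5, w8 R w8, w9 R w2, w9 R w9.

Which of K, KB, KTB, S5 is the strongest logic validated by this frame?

Symmetric (axiom B): yes — every pair in R has its reverse in R.
Reflexive (axiom T): yes — every world is R-related to itself.
Euclidean (axiom 5): yes — any two successors of a common world are R-related.
So F validates K, KB, KTB, S5. The strongest is S5.

S5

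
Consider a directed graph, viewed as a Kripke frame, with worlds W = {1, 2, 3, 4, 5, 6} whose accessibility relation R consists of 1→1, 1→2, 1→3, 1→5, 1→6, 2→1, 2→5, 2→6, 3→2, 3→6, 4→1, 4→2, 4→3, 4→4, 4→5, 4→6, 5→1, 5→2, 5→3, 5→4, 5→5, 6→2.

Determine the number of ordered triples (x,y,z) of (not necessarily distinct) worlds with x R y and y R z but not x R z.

Enumerating: (1,5,4), (2,1,2), (2,1,3), (2,5,2), (2,5,3), (2,5,4), (2,6,2), (3,2,1), (3,2,5), (5,1,6), (5,2,6), (5,3,6), (5,4,6), (6,2,1), (6,2,5), (6,2,6).

16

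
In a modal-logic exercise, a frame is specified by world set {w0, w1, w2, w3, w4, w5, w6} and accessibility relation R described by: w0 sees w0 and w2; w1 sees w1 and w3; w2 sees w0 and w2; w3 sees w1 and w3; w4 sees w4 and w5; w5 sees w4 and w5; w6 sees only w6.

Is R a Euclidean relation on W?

Euclidean: yes — any two successors of a common world are R-related.

Yes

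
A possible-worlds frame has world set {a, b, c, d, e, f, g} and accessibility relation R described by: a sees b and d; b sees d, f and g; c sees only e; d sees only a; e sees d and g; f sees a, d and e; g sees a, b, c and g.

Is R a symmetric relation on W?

No

Symmetric: no — a R b but not b R a.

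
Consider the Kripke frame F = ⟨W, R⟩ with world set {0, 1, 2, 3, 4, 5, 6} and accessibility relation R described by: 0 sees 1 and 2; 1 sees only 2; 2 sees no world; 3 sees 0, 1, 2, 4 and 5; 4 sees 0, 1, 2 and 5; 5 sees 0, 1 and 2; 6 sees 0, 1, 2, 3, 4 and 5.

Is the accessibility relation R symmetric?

Symmetric: no — 0 R 1 but not 1 R 0.

No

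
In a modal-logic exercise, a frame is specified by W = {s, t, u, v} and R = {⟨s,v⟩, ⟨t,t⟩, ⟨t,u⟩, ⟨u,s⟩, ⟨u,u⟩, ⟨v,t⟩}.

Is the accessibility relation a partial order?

Reflexive: no — s is not related to itself.
Transitive: no — s R v and v R t, but not s R t.
Antisymmetric: yes — no distinct pair is related both ways.
So R is not a partial order.

No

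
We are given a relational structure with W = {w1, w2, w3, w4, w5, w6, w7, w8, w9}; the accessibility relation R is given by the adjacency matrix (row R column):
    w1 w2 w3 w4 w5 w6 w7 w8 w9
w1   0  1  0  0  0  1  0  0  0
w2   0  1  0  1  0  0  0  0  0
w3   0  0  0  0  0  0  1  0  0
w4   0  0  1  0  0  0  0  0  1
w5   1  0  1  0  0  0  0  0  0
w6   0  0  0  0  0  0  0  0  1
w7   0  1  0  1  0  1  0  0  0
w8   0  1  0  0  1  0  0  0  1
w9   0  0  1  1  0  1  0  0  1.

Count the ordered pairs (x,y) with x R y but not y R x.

14

Enumerating: (w1,w2), (w1,w6), (w2,w4), (w3,w7), (w4,w3), (w5,w1), (w5,w3), (w7,w2), (w7,w4), (w7,w6), (w8,w2), (w8,w5), (w8,w9), (w9,w3).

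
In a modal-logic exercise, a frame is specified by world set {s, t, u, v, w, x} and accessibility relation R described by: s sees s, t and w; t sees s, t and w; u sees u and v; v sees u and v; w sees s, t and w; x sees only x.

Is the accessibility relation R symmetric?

Symmetric: yes — every pair in R has its reverse in R.

Yes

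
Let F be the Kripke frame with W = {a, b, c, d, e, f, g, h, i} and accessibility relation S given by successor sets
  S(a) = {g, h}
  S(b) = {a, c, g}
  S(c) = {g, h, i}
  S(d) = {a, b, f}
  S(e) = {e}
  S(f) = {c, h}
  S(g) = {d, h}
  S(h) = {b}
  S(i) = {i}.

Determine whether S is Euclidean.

No

Euclidean: no — a S h and a S g, but not h S g.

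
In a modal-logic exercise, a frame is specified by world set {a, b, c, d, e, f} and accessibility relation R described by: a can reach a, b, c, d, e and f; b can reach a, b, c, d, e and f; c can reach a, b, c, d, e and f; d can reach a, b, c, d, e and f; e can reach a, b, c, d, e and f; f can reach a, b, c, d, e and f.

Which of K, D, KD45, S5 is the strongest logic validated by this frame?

S5

Serial (axiom D): yes — every world has a successor (e.g. a R a).
Euclidean (axiom 5): yes — any two successors of a common world are R-related.
Transitive (axiom 4): yes — every two-step R-path is closed by a direct edge.
Reflexive (axiom T): yes — every world is R-related to itself.
So F validates K, D, KD45, S5. The strongest is S5.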